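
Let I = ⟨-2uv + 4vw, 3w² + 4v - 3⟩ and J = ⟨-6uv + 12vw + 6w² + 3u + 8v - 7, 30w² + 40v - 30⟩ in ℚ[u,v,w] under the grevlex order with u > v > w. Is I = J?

No, the ideals differ.

Since reduced Gröbner bases are canonical representatives of ideals under a given ordering, it suffices to compute and compare them.
Buchberger on the first generating set:
f_1 = -2uv + 4vw, LT = uv.
f_2 = 3w² + 4v - 3, LT = w².

The S-polynomials (S(f_1,f_2)) all reduce to 0 modulo the current basis, so we have a Gröbner basis.
Inter-reduce: drop elements whose leading term is divisible by another's, tail-reduce, and make monic.
Reduced Gröbner basis: {uv - 2vw, w² + 4/3v - 1}.

Buchberger on the second generating set:
h_1 = -6uv + 12vw + 6w² + 3u + 8v - 7, LT = uv.
h_2 = 30w² + 40v - 30, LT = w².

The S-polynomials (S(h_1,h_2)) all reduce to 0 modulo the current basis, so we have a Gröbner basis.
Inter-reduce: drop elements whose leading term is divisible by another's, tail-reduce, and make monic.
Reduced Gröbner basis: {uv - 2vw - ½u + ⅙, w² + 4/3v - 1}.

The bases are distinct; the ideals are different.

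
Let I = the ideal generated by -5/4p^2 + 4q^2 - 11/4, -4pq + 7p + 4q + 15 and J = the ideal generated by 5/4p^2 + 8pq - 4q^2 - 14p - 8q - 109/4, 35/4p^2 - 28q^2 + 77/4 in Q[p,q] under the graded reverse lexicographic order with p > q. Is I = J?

Two ideals are equal iff their reduced Gröbner bases coincide (the reduced basis is unique for a fixed ordering).
Buchberger on the first generating set:
f_1 = -5/4p^2 + 4q^2 - 11/4, LT = p^2.
f_2 = -4pq + 7p + 4q + 15, LT = pq.

S(f_1,f_2): lcm = p^2q. S = -16/5q^3 + 7/4p^2 + pq + 15/4p + 11/5q.
  leading term q^3: no divisor's leading term divides it; move -16/5q^3 to the remainder.
  leading term p^2: subtract (-7/5)·f_1 from 7/4p^2 + pq + 15/4p + 11/5q → pq + 28/5q^2 + 15/4p + 11/5q - 77/20
  leading term pq: subtract (-1/4)·f_2 from pq + 28/5q^2 + 15/4p + 11/5q - 77/20 → 28/5q^2 + 11/2p + 16/5q - 1/10
  leading term q^2: no divisor's leading term divides it; move 28/5q^2 to the remainder.
  leading term p: no divisor's leading term divides it; move 11/2p to the remainder.
  leading term q: no divisor's leading term divides it; move 16/5q to the remainder.
  leading term 1: no divisor's leading term divides it; move -1/10 to the remainder.
  remainder -16/5q^3 + 28/5q^2 + 11/2p + 16/5q - 1/10 ≠ 0; add g_3 = -16/5q^3 + 28/5q^2 + 11/2p + 16/5q - 1/10 to the basis.

S(f_1,g_3): leading monomials are coprime, so the S-polynomial reduces to 0 (Buchberger's first criterion).
S(f_2,g_3): lcm = pq^3. S = -q^3 + 55/32p^2 + pq - 15/4q^2 - 1/32p.
  leading term q^3: subtract (5/16)·g_3 from -q^3 + 55/32p^2 + pq - 15/4q^2 - 1/32p → 55/32p^2 + pq - 11/2q^2 - 7/4p - q + 1/32
  leading term p^2: subtract (-11/8)·f_1 from 55/32p^2 + pq - 11/2q^2 - 7/4p - q + 1/32 → pq - 7/4p - q - 15/4
  leading term pq: subtract (-1/4)·f_2 from pq - 7/4p - q - 15/4 → 0
  remainder 0.

Every S-polynomial of the final basis reduces to 0, so we have a Gröbner basis.
Inter-reduce: drop elements whose leading term is divisible by another's, tail-reduce, and make monic.
Reduced Gröbner basis: {q^3 - 7/4q^2 - 55/32p - q + 1/32, p^2 - 16/5q^2 + 11/5, pq - 7/4p - q - 15/4}.

Buchberger on the second generating set:
h_1 = 5/4p^2 + 8pq - 4q^2 - 14p - 8q - 109/4, LT = p^2.
h_2 = 35/4p^2 - 28q^2 + 77/4, LT = p^2.

S(h_1,h_2): lcm = p^2. S = 32/5pq - 56/5p - 32/5q - 24.
  leading term pq: no divisor's leading term divides it; move 32/5pq to the remainder.
  leading term p: no divisor's leading term divides it; move -56/5p to the remainder.
  leading term q: no divisor's leading term divides it; move -32/5q to the remainder.
  leading term 1: no divisor's leading term divides it; move -24 to the remainder.
  remainder 32/5pq - 56/5p - 32/5q - 24 ≠ 0; add k_3 = 32/5pq - 56/5p - 32/5q - 24 to the basis.

S(h_1,k_3): lcm = p^2q. S = 32/5pq^2 - 16/5q^3 + 7/4p^2 - 51/5pq - 32/5q^2 + 15/4p - 109/5q.
  leading term pq^2: subtract (q)·k_3 from 32/5pq^2 - 16/5q^3 + 7/4p^2 - 51/5pq - 32/5q^2 + 15/4p - 109/5q → -16/5q^3 + 7/4p^2 + pq + 15/4p + 11/5q
  leading term q^3: no divisor's leading term divides it; move -16/5q^3 to the remainder.
  leading term p^2: subtract (7/5)·h_1 from 7/4p^2 + pq + 15/4p + 11/5q → -51/5pq + 28/5q^2 + 467/20p + 67/5q + 763/20
  leading term pq: subtract (-51/32)·k_3 from -51/5pq + 28/5q^2 + 467/20p + 67/5q + 763/20 → 28/5q^2 + 11/2p + 16/5q - 1/10
  leading term q^2: no divisor's leading term divides it; move 28/5q^2 to the remainder.
  leading term p: no divisor's leading term divides it; move 11/2p to the remainder.
  leading term q: no divisor's leading term divides it; move 16/5q to the remainder.
  leading term 1: no divisor's leading term divides it; move -1/10 to the remainder.
  remainder -16/5q^3 + 28/5q^2 + 11/2p + 16/5q - 1/10 ≠ 0; add k_4 = -16/5q^3 + 28/5q^2 + 11/2p + 16/5q - 1/10 to the basis.

S(h_2,k_3): lcm = p^2q. S = -16/5q^3 + 7/4p^2 + pq + 15/4p + 11/5q.
  leading term q^3: subtract (1)·k_4 from -16/5q^3 + 7/4p^2 + pq + 15/4p + 11/5q → 7/4p^2 + pq - 28/5q^2 - 7/4p - q + 1/10
  leading term p^2: subtract (7/5)·h_1 from 7/4p^2 + pq - 28/5q^2 - 7/4p - q + 1/10 → -51/5pq + 357/20p + 51/5q + 153/4
  leading term pq: subtract (-51/32)·k_3 from -51/5pq + 357/20p + 51/5q + 153/4 → 0
  remainder 0.

S(h_1,k_4): leading monomials are coprime, so the S-polynomial reduces to 0 (Buchberger's first criterion).
S(h_2,k_4): leading monomials are coprime, so the S-polynomial reduces to 0 (Buchberger's first criterion).
S(k_3,k_4): lcm = pq^3. S = -q^3 + 55/32p^2 + pq - 15/4q^2 - 1/32p.
  leading term q^3: subtract (5/16)·k_4 from -q^3 + 55/32p^2 + pq - 15/4q^2 - 1/32p → 55/32p^2 + pq - 11/2q^2 - 7/4p - q + 1/32
  leading term p^2: subtract (11/8)·h_1 from 55/32p^2 + pq - 11/2q^2 - 7/4p - q + 1/32 → -10pq + 35/2p + 10q + 75/2
  leading term pq: subtract (-25/16)·k_3 from -10pq + 35/2p + 10q + 75/2 → 0
  remainder 0.

Every S-polynomial of the final basis reduces to 0, so we have a Gröbner basis.
Inter-reduce: drop elements whose leading term is divisible by another's, tail-reduce, and make monic.
Reduced Gröbner basis: {q^3 - 7/4q^2 - 55/32p - q + 1/32, p^2 - 16/5q^2 + 11/5, pq - 7/4p - q - 15/4}.

The two bases agree; hence the ideals are identical.

Yes, the ideals are equal.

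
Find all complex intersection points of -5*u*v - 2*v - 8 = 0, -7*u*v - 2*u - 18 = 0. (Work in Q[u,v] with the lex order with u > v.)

{(-2, 1), (-9/5, 8/7)}

Compute a lex Gröbner basis by Buchberger's algorithm.
f_1 = -5*u*v - 2*v - 8, LT = u*v.
f_2 = -7*u*v - 2*u - 18, LT = u*v.

S(f_1,f_2): lcm = u*v. S = -2/7*u + 2/5*v - 34/35.
  reduce S modulo (f_1, f_2):
  remainder -2/7*u + 2/5*v - 34/35 ≠ 0; add h_3 = -2/7*u + 2/5*v - 34/35 to the basis.

S(f_1,h_3): lcm = u*v. S = 7/5*v**2 - 3*v + 8/5.
  reduce S modulo (f_1, f_2, h_3):
  remainder 7/5*v**2 - 3*v + 8/5 ≠ 0; add h_4 = 7/5*v**2 - 3*v + 8/5 to the basis.

The other S-polynomials (S(f_2,h_3), S(f_1,h_4), S(f_2,h_4), S(h_3,h_4)) all reduce to 0 modulo the current basis, so we have a Gröbner basis.
Inter-reduce: drop elements whose leading term is divisible by another's, tail-reduce, and make monic.
Reduced Gröbner basis: {u - 7/5*v + 17/5, v**2 - 15/7*v + 8/7}.

From the last basis element, v**2 - 15/7*v + 8/7 = 0, so v takes values in {1, 8/7}. Each choice, substituted upward through the basis, yields the corresponding point(s) of the solution set.
  v = 1: the earlier basis element becomes u + 2 = 0, giving u = -2 — point (-2, 1).
  v = 8/7: the earlier basis element becomes u + 9/5 = 0, giving u = -9/5 — point (-9/5, 8/7).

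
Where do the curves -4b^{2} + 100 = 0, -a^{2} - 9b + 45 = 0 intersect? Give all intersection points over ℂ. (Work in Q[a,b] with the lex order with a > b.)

Compute a lex Gröbner basis by Buchberger's algorithm.
f_1 = -4b^{2} + 100, LT = b^{2}.
f_2 = -a^{2} - 9b + 45, LT = a^{2}.

The S-polynomials (S(f_1,f_2)) all reduce to 0 modulo the current basis, so we have a Gröbner basis.
Inter-reduce: drop elements whose leading term is divisible by another's, tail-reduce, and make monic.
Reduced Gröbner basis: {a^{2} + 9b - 45, b^{2} - 25}.

From the last basis element, b^{2} - 25 = 0, so b takes values in {-5, 5}. Each choice, substituted upward through the basis, yields the corresponding point(s) of the solution set.
  b = -5: the earlier basis element becomes a^{2} - 90 = 0, giving a = -3*sqrt(10), 3*sqrt(10) — points (-3*sqrt(10), -5), (3*sqrt(10), -5).
  b = 5: the earlier basis element becomes a^{2} = 0, giving a = 0 — point (0, 5).
Substituting each solution back into the original system confirms all equations vanish.
This is the nonlinear analogue of row-reducing a linear system.

{(-3*sqrt(10), -5), (3*sqrt(10), -5), (0, 5)}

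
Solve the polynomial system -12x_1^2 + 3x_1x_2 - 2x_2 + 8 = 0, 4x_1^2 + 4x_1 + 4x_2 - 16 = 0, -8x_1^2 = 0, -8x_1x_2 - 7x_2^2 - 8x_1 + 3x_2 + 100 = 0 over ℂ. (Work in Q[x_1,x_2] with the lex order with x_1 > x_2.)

{(0, 4)}

Compute a lex Gröbner basis by Buchberger's algorithm.
f_1 = -12x_1^2 + 3x_1x_2 - 2x_2 + 8, LT = x_1^2.
f_2 = 4x_1^2 + 4x_1 + 4x_2 - 16, LT = x_1^2.
f_3 = -8x_1^2, LT = x_1^2.
f_4 = -8x_1x_2 - 8x_1 - 7x_2^2 + 3x_2 + 100, LT = x_1x_2.

S(f_1,f_2): lcm = x_1^2. S = -1/4x_1x_2 - x_1 - 5/6x_2 + 10/3.
  reduce S modulo (f_1, f_2, f_3, f_4):
  remainder -3/4x_1 + 7/32x_2^2 - 89/96x_2 + 5/24 ≠ 0; add h_5 = -3/4x_1 + 7/32x_2^2 - 89/96x_2 + 5/24 to the basis.

S(f_1,f_3): lcm = x_1^2. S = -1/4x_1x_2 + 1/6x_2 - 2/3.
  reduce S modulo (f_1, f_2, f_3, f_4, h_5):
  remainder 7/24x_2^2 - 17/72x_2 - 67/18 ≠ 0; add h_6 = 7/24x_2^2 - 17/72x_2 - 67/18 to the basis.

S(f_1,f_4): lcm = x_1^2x_2. S = -x_1^2 - 9/8x_1x_2^2 + 3/8x_1x_2 + 25/2x_1 + 1/6x_2^2 - 2/3x_2.
  reduce S modulo (f_1, f_2, f_3, f_4, h_5, h_6):
  remainder -6667/504x_2 + 6667/126 ≠ 0; add h_7 = -6667/504x_2 + 6667/126 to the basis.

The other S-polynomials (S(f_2,f_3), S(f_2,f_4), S(f_3,f_4), S(f_1,h_5), S(f_2,h_5), S(f_3,h_5), S(f_4,h_5), S(f_1,h_6), S(f_2,h_6), S(f_3,h_6), S(f_4,h_6), S(h_5,h_6), S(f_1,h_7), S(f_2,h_7), S(f_3,h_7), S(f_4,h_7), S(h_5,h_7), S(h_6,h_7)) all reduce to 0 modulo the current basis, so we have a Gröbner basis.
Inter-reduce: drop elements whose leading term is divisible by another's, tail-reduce, and make monic.
Reduced Gröbner basis: {x_1, x_2 - 4}.

A lex Gröbner basis eliminates variables successively. Here x_2 - 4 depends only on x_2, with roots {4}; lifting each root through the earlier basis elements recovers the full solutions.
  x_2 = 4: the earlier basis element becomes x_1 = 0, giving x_1 = 0 — point (0, 4).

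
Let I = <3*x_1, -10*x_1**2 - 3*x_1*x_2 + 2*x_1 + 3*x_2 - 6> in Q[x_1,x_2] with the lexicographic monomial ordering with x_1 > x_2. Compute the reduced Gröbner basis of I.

G = {x_1, x_2 - 2}

f_1 = 3*x_1, LT = x_1.
f_2 = -10*x_1**2 - 3*x_1*x_2 + 2*x_1 + 3*x_2 - 6, LT = x_1**2.

S(f_1,f_2): lcm = x_1**2. S = -3/10*x_1*x_2 + 1/5*x_1 + 3/10*x_2 - 3/5.
  reduce S modulo (f_1, f_2):
  remainder 3/10*x_2 - 3/5 ≠ 0; add g_3 = 3/10*x_2 - 3/5 to the basis.

The other S-polynomials (S(f_1,g_3), S(f_2,g_3)) all reduce to 0 modulo the current basis, so we have a Gröbner basis.
Inter-reduce: drop elements whose leading term is divisible by another's, tail-reduce, and make monic.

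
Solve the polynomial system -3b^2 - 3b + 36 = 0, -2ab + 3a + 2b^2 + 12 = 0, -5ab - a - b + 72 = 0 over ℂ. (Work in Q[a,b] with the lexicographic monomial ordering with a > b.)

{(-4, -4)}

Compute a lex Gröbner basis by Buchberger's algorithm.
f_1 = -3b^2 - 3b + 36, LT = b^2.
f_2 = -2ab + 3a + 2b^2 + 12, LT = ab.
f_3 = -5ab - a - b + 72, LT = ab.

S(f_1,f_2): lcm = ab^2. S = 5/2ab - 12a + b^3 + 6b.
  reduce S modulo (f_1, f_2, f_3):
  remainder -33/4a + 33/2b + 33 ≠ 0; add h_4 = -33/4a + 33/2b + 33 to the basis.

S(f_1,f_3): lcm = ab^2. S = 4/5ab - 12a - 1/5b^2 + 72/5b.
  reduce S modulo (f_1, f_2, f_3, h_4):
  remainder -39/5b - 156/5 ≠ 0; add h_5 = -39/5b - 156/5 to the basis.

The other S-polynomials (S(f_2,f_3), S(f_1,h_4), S(f_2,h_4), S(f_3,h_4), S(f_1,h_5), S(f_2,h_5), S(f_3,h_5), S(h_4,h_5)) all reduce to 0 modulo the current basis, so we have a Gröbner basis.
Inter-reduce: drop elements whose leading term is divisible by another's, tail-reduce, and make monic.
Reduced Gröbner basis: {a + 4, b + 4}.

A lex Gröbner basis eliminates variables successively. Here b + 4 depends only on b, with roots {-4}; lifting each root through the earlier basis elements recovers the full solutions.
  b = -4: the earlier basis element becomes a + 4 = 0, giving a = -4 — point (-4, -4).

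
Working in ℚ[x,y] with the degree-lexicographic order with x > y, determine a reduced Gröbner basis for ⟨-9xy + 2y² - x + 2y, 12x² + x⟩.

f_1 = -9xy + 2y² - x + 2y, LT = xy.
f_2 = 12x² + x, LT = x².

S(f_1,f_2): lcm = x²y. S = -2/9xy² + 1/9x² - 11/36xy.
  reduce S modulo (f_1, f_2):
  remainder -4/81y³ - 163/1458y² + 16/729x - 91/1458y ≠ 0; add g_3 = -4/81y³ - 163/1458y² + 16/729x - 91/1458y to the basis.

The other S-polynomials (S(f_1,g_3), S(f_2,g_3)) all reduce to 0 modulo the current basis, so we have a Gröbner basis.

G = {y³ + 163/72y² - 4/9x + 91/72y, x² + 1/12x, xy - 2/9y² + 1/9x - 2/9y}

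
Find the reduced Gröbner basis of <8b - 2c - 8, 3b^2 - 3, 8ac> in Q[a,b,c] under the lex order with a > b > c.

f_1 = 8b - 2c - 8, LT = b.
f_2 = 3b^2 - 3, LT = b^2.
f_3 = 8ac, LT = ac.

S(f_1,f_2): lcm = b^2. S = -1/4bc - b + 1.
  leading term bc: subtract (-1/32c)·f_1 from -1/4bc - b + 1 → -b - 1/16c^2 - 1/4c + 1
  leading term b: subtract (-1/8)·f_1 from -b - 1/16c^2 - 1/4c + 1 → -1/16c^2 - 1/2c
  leading term c^2: no divisor's leading term divides it; move -1/16c^2 to the remainder.
  leading term c: no divisor's leading term divides it; move -1/2c to the remainder.
  remainder -1/16c^2 - 1/2c ≠ 0; add g_4 = -1/16c^2 - 1/2c to the basis.

The other S-polynomials (S(f_1,f_3), S(f_2,f_3), S(f_1,g_4), S(f_2,g_4), S(f_3,g_4)) all reduce to 0 modulo the current basis, so we have a Gröbner basis.
Inter-reduce: drop elements whose leading term is divisible by another's, tail-reduce, and make monic.

G = {ac, b - 1/4c - 1, c^2 + 8c}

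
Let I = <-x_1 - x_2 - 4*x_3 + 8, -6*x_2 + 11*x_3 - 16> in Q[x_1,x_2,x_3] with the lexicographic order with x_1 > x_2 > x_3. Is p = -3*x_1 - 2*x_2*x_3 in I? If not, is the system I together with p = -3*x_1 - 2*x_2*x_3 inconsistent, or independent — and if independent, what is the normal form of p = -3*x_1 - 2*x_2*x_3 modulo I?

-3*x_1 - 2*x_2*x_3 is independent of I; its normal form modulo I is -11/3*x_3**2 + 137/6*x_3 - 32.

First compute the reduced Gröbner basis of I by Buchberger's algorithm.
f_1 = -x_1 - x_2 - 4*x_3 + 8, LT = x_1.
f_2 = -6*x_2 + 11*x_3 - 16, LT = x_2.

The S-polynomials (S(f_1,f_2)) all reduce to 0 modulo the current basis, so we have a Gröbner basis.
Inter-reduce: drop elements whose leading term is divisible by another's, tail-reduce, and make monic.
Reduced Gröbner basis: {x_1 + 35/6*x_3 - 32/3, x_2 - 11/6*x_3 + 8/3}.
Label its elements g_1 = x_1 + 35/6*x_3 - 32/3, g_2 = x_2 - 11/6*x_3 + 8/3.

Reduce p = -3*x_1 - 2*x_2*x_3 modulo G:
  leading term x_1: subtract (-3)·g_1 from -3*x_1 - 2*x_2*x_3 → -2*x_2*x_3 + 35/2*x_3 - 32
  leading term x_2*x_3: subtract (-2*x_3)·g_2 from -2*x_2*x_3 + 35/2*x_3 - 32 → -11/3*x_3**2 + 137/6*x_3 - 32
  leading term x_3**2: no divisor's leading term divides it; move -11/3*x_3**2 to the remainder.
  leading term x_3: no divisor's leading term divides it; move 137/6*x_3 to the remainder.
  leading term 1: no divisor's leading term divides it; move -32 to the remainder.
  normal form = -11/3*x_3**2 + 137/6*x_3 - 32.
The normal form is nonzero, so p ∉ I. Since p minus its normal form lies in I, I + (p) = I + (r) where r = -11/3*x_3**2 + 137/6*x_3 - 32; decide whether this ideal is the whole ring.
Run Buchberger on G together with r (pairs among the g_i already reduce to 0 since G is a Gröbner basis):
g_1 = x_1 + 35/6*x_3 - 32/3, LT = x_1.
g_2 = x_2 - 11/6*x_3 + 8/3, LT = x_2.
r = -11/3*x_3**2 + 137/6*x_3 - 32, LT = x_3**2.

The S-polynomials (S(g_1,g_2), S(g_1,r), S(g_2,r)) all reduce to 0 modulo the current basis, so we have a Gröbner basis.
Inter-reduce: drop elements whose leading term is divisible by another's, tail-reduce, and make monic.
Reduced Gröbner basis: {x_1 + 35/6*x_3 - 32/3, x_2 - 11/6*x_3 + 8/3, x_3**2 - 137/22*x_3 + 96/11}.
The reduced Gröbner basis of I + (p) is {x_1 + 35/6*x_3 - 32/3, x_2 - 11/6*x_3 + 8/3, x_3**2 - 137/22*x_3 + 96/11} ≠ {1}, a proper ideal, so the enlarged system stays consistent: p is independent of I, with normal form -11/3*x_3**2 + 137/6*x_3 - 32.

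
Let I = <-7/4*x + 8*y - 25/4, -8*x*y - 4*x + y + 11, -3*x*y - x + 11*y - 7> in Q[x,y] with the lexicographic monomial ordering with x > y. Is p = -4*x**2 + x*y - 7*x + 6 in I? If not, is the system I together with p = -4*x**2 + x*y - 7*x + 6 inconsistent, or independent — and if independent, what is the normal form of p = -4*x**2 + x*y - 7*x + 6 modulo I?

Adjoining -4*x**2 + x*y - 7*x + 6 makes the ideal the whole ring: the system is inconsistent.

First compute the reduced Gröbner basis of I by Buchberger's algorithm.
f_1 = -7/4*x + 8*y - 25/4, LT = x.
f_2 = -8*x*y - 4*x + y + 11, LT = x*y.
f_3 = -3*x*y - x + 11*y - 7, LT = x*y.

S(f_1,f_2): lcm = x*y. S = -1/2*x - 32/7*y**2 + 207/56*y + 11/8.
  leading term x: subtract (2/7)·f_1 from -1/2*x - 32/7*y**2 + 207/56*y + 11/8 → -32/7*y**2 + 79/56*y + 177/56
  leading term y**2: no divisor's leading term divides it; move -32/7*y**2 to the remainder.
  leading term y: no divisor's leading term divides it; move 79/56*y to the remainder.
  leading term 1: no divisor's leading term divides it; move 177/56 to the remainder.
  remainder -32/7*y**2 + 79/56*y + 177/56 ≠ 0; add h_4 = -32/7*y**2 + 79/56*y + 177/56 to the basis.

S(f_1,f_3): lcm = x*y. S = -1/3*x - 32/7*y**2 + 152/21*y - 7/3.
  leading term x: subtract (4/21)·f_1 from -1/3*x - 32/7*y**2 + 152/21*y - 7/3 → -32/7*y**2 + 40/7*y - 8/7
  leading term y**2: subtract (1)·h_4 from -32/7*y**2 + 40/7*y - 8/7 → 241/56*y - 241/56
  leading term y: no divisor's leading term divides it; move 241/56*y to the remainder.
  leading term 1: no divisor's leading term divides it; move -241/56 to the remainder.
  remainder 241/56*y - 241/56 ≠ 0; add h_5 = 241/56*y - 241/56 to the basis.

The other S-polynomials (S(f_2,f_3), S(f_1,h_4), S(f_2,h_4), S(f_3,h_4), S(f_1,h_5), S(f_2,h_5), S(f_3,h_5), S(h_4,h_5)) all reduce to 0 modulo the current basis, so we have a Gröbner basis.
Inter-reduce: drop elements whose leading term is divisible by another's, tail-reduce, and make monic.
Reduced Gröbner basis: {x - 1, y - 1}.
Label its elements g_1 = x - 1, g_2 = y - 1.

Reduce p = -4*x**2 + x*y - 7*x + 6 modulo G:
  leading term x**2: subtract (-4*x)·g_1 from -4*x**2 + x*y - 7*x + 6 → x*y - 11*x + 6
  leading term x*y: subtract (y)·g_1 from x*y - 11*x + 6 → -11*x + y + 6
  leading term x: subtract (-11)·g_1 from -11*x + y + 6 → y - 5
  leading term y: subtract (1)·g_2 from y - 5 → -4
  leading term 1: no divisor's leading term divides it; move -4 to the remainder.
  normal form = -4.
The normal form is nonzero, so p ∉ I. Since p minus its normal form lies in I, I + (p) = I + (r) where r = -4; decide whether this ideal is the whole ring.
Here r = -4 is a nonzero constant, hence a unit: 1 ∈ I + (p), the Gröbner basis of I + (p) is {1}, and the enlarged system has no common solution — adjoining p is inconsistent.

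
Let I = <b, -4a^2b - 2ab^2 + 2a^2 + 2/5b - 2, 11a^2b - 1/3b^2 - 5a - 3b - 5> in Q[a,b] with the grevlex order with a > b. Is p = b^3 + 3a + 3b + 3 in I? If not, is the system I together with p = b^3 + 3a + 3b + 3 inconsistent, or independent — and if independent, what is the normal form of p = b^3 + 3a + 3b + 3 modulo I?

b^3 + 3a + 3b + 3 lies in I (it reduces to 0).

First compute the reduced Gröbner basis of I by Buchberger's algorithm.
f_1 = b, LT = b.
f_2 = -4a^2b - 2ab^2 + 2a^2 + 2/5b - 2, LT = a^2b.
f_3 = 11a^2b - 1/3b^2 - 5a - 3b - 5, LT = a^2b.

S(f_1,f_2): lcm = a^2b. S = -1/2ab^2 + 1/2a^2 + 1/10b - 1/2.
  reduce S modulo (f_1, f_2, f_3):
  remainder 1/2a^2 - 1/2 ≠ 0; add h_4 = 1/2a^2 - 1/2 to the basis.

S(f_1,f_3): lcm = a^2b. S = 1/33b^2 + 5/11a + 3/11b + 5/11.
  reduce S modulo (f_1, f_2, f_3, h_4):
  remainder 5/11a + 5/11 ≠ 0; add h_5 = 5/11a + 5/11 to the basis.

The other S-polynomials (S(f_2,f_3), S(f_1,h_4), S(f_2,h_4), S(f_3,h_4), S(f_1,h_5), S(f_2,h_5), S(f_3,h_5), S(h_4,h_5)) all reduce to 0 modulo the current basis, so we have a Gröbner basis.
Inter-reduce: drop elements whose leading term is divisible by another's, tail-reduce, and make monic.
Reduced Gröbner basis: {a + 1, b}.
Label its elements g_1 = a + 1, g_2 = b.

Reduce p = b^3 + 3a + 3b + 3 modulo G:
  leading term b^3: subtract (b^2)·g_2 from b^3 + 3a + 3b + 3 → 3a + 3b + 3
  leading term a: subtract (3)·g_1 from 3a + 3b + 3 → 3b
  leading term b: subtract (3)·g_2 from 3b → 0
  normal form = 0.
Since the normal form is 0, p ∈ I.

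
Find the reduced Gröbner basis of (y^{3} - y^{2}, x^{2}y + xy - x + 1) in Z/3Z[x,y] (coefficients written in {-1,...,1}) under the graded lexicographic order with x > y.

G = {y^{3} - y^{2}, x^{2} - y - 1, xy + y^{2} - x + y + 1}

Buchberger's algorithm terminates because the ascending chain of leading-term ideals stabilizes.

f_1 = y^{3} - y^{2}, LT = y^{3}.
f_2 = x^{2}y + xy - x + 1, LT = x^{2}y.

S(f_1,f_2): lcm = x^{2}y^{3}. S = -x^{2}y^{2} - xy^{3} + xy^{2} - y^{2}.
  leading term x^{2}y^{2}: subtract (-y)·f_2 from -x^{2}y^{2} - xy^{3} + xy^{2} - y^{2} → -xy^{3} - xy^{2} - xy - y^{2} + y
  leading term xy^{3}: subtract (-x)·f_1 from -xy^{3} - xy^{2} - xy - y^{2} + y → xy^{2} - xy - y^{2} + y
  leading term xy^{2}: no divisor's leading term divides it; move xy^{2} to the remainder.
  leading term xy: no divisor's leading term divides it; move -xy to the remainder.
  leading term y^{2}: no divisor's leading term divides it; move -y^{2} to the remainder.
  leading term y: no divisor's leading term divides it; move y to the remainder.
  remainder xy^{2} - xy - y^{2} + y ≠ 0; add g_3 = xy^{2} - xy - y^{2} + y to the basis.

S(f_2,g_3): lcm = x^{2}y^{2}. S = x^{2}y - xy^{2} + xy + y.
  leading term x^{2}y: subtract (1)·f_2 from x^{2}y - xy^{2} + xy + y → -xy^{2} + x + y - 1
  leading term xy^{2}: subtract (-1)·g_3 from -xy^{2} + x + y - 1 → -xy - y^{2} + x - y - 1
  leading term xy: no divisor's leading term divides it; move -xy to the remainder.
  leading term y^{2}: no divisor's leading term divides it; move -y^{2} to the remainder.
  leading term x: no divisor's leading term divides it; move x to the remainder.
  leading term y: no divisor's leading term divides it; move -y to the remainder.
  leading term 1: no divisor's leading term divides it; move -1 to the remainder.
  remainder -xy - y^{2} + x - y - 1 ≠ 0; add g_4 = -xy - y^{2} + x - y - 1 to the basis.

S(f_2,g_4): lcm = x^{2}y. S = -xy^{2} + x^{2} + x + 1.
  leading term xy^{2}: subtract (-1)·g_3 from -xy^{2} + x^{2} + x + 1 → x^{2} - xy - y^{2} + x + y + 1
  leading term x^{2}: no divisor's leading term divides it; move x^{2} to the remainder.
  leading term xy: subtract (1)·g_4 from -xy - y^{2} + x + y + 1 → -y - 1
  leading term y: no divisor's leading term divides it; move -y to the remainder.
  leading term 1: no divisor's leading term divides it; move -1 to the remainder.
  remainder x^{2} - y - 1 ≠ 0; add g_5 = x^{2} - y - 1 to the basis.

The other S-polynomials (S(f_1,g_3), S(f_1,g_4), S(g_3,g_4), S(f_1,g_5), S(f_2,g_5), S(g_3,g_5), S(g_4,g_5)) all reduce to 0 modulo the current basis, so we have a Gröbner basis.
Inter-reduce: drop elements whose leading term is divisible by another's, tail-reduce, and make monic.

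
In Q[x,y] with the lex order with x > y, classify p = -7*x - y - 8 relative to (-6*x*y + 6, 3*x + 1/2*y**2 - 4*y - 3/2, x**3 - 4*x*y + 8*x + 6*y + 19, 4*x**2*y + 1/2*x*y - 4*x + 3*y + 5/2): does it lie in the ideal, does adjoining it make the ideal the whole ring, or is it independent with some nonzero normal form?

-7*x - y - 8 lies in I (it reduces to 0).

First compute the reduced Gröbner basis of I by Buchberger's algorithm.
f_1 = -6*x*y + 6, LT = x*y.
f_2 = 3*x + 1/2*y**2 - 4*y - 3/2, LT = x.
f_3 = x**3 - 4*x*y + 8*x + 6*y + 19, LT = x**3.
f_4 = 4*x**2*y + 1/2*x*y - 4*x + 3*y + 5/2, LT = x**2*y.

S(f_1,f_2): lcm = x*y. S = -1/6*y**3 + 4/3*y**2 + 1/2*y - 1.
  reduce S modulo (f_1, f_2, f_3, f_4):
  remainder -1/6*y**3 + 4/3*y**2 + 1/2*y - 1 ≠ 0; add h_5 = -1/6*y**3 + 4/3*y**2 + 1/2*y - 1 to the basis.

S(f_1,f_3): lcm = x**3*y. S = -x**2 + 4*x*y**2 - 8*x*y - 6*y**2 - 19*y.
  reduce S modulo (f_1, f_2, f_3, f_4, h_5):
  remainder -71/12*y**2 - 31/2*y - 115/12 ≠ 0; add h_6 = -71/12*y**2 - 31/2*y - 115/12 to the basis.

S(f_1,f_4): lcm = x**2*y. S = -1/8*x*y - 3/4*y - 5/8.
  reduce S modulo (f_1, f_2, f_3, f_4, h_5, h_6):
  remainder -3/4*y - 3/4 ≠ 0; add h_7 = -3/4*y - 3/4 to the basis.

The other S-polynomials (S(f_2,f_3), S(f_2,f_4), S(f_3,f_4), S(f_1,h_5), S(f_2,h_5), S(f_3,h_5), S(f_4,h_5), S(f_1,h_6), S(f_2,h_6), S(f_3,h_6), S(f_4,h_6), S(h_5,h_6), S(f_1,h_7), S(f_2,h_7), S(f_3,h_7), S(f_4,h_7), S(h_5,h_7), S(h_6,h_7)) all reduce to 0 modulo the current basis, so we have a Gröbner basis.
Inter-reduce: drop elements whose leading term is divisible by another's, tail-reduce, and make monic.
Reduced Gröbner basis: {x + 1, y + 1}.
Label its elements g_1 = x + 1, g_2 = y + 1.

Reduce p = -7*x - y - 8 modulo G:
  leading term x: subtract (-7)·g_1 from -7*x - y - 8 → -y - 1
  leading term y: subtract (-1)·g_2 from -y - 1 → 0
  normal form = 0.
Since the normal form is 0, p ∈ I.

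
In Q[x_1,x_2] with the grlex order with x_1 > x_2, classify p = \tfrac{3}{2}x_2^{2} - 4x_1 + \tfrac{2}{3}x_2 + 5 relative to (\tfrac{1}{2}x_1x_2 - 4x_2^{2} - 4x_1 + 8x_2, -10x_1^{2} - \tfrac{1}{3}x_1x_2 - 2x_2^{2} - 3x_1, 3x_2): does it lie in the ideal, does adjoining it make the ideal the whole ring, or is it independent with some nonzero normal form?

First compute the reduced Gröbner basis of I by Buchberger's algorithm.
f_1 = \tfrac{1}{2}x_1x_2 - 4x_2^{2} - 4x_1 + 8x_2, LT = x_1x_2.
f_2 = -10x_1^{2} - \tfrac{1}{3}x_1x_2 - 2x_2^{2} - 3x_1, LT = x_1^{2}.
f_3 = 3x_2, LT = x_2.

S(f_1,f_2): lcm = x_1^{2}x_2. S = -\tfrac{241}{30}x_1x_2^{2} - \tfrac{1}{5}x_2^{3} - 8x_1^{2} + \tfrac{157}{10}x_1x_2.
  reduce S modulo (f_1, f_2, f_3):
  remainder -384x_1 ≠ 0; add h_4 = -384x_1 to the basis.

The other S-polynomials (S(f_1,f_3), S(f_2,f_3), S(f_1,h_4), S(f_2,h_4), S(f_3,h_4)) all reduce to 0 modulo the current basis, so we have a Gröbner basis.
Inter-reduce: drop elements whose leading term is divisible by another's, tail-reduce, and make monic.
Reduced Gröbner basis: {x_1, x_2}.
Label its elements g_1 = x_1, g_2 = x_2.

Reduce p = \tfrac{3}{2}x_2^{2} - 4x_1 + \tfrac{2}{3}x_2 + 5 modulo G:
  leading term x_2^{2}: subtract (\tfrac{3}{2}x_2)·g_2 from \tfrac{3}{2}x_2^{2} - 4x_1 + \tfrac{2}{3}x_2 + 5 → -4x_1 + \tfrac{2}{3}x_2 + 5
  leading term x_1: subtract (-4)·g_1 from -4x_1 + \tfrac{2}{3}x_2 + 5 → \tfrac{2}{3}x_2 + 5
  leading term x_2: subtract (\tfrac{2}{3})·g_2 from \tfrac{2}{3}x_2 + 5 → 5
  leading term 1: no divisor's leading term divides it; move 5 to the remainder.
  normal form = 5.
The normal form is nonzero, so p ∉ I. Since p minus its normal form lies in I, I + (p) = I + (r) where r = 5; decide whether this ideal is the whole ring.
Here r = 5 is a nonzero constant, hence a unit: 1 ∈ I + (p), the Gröbner basis of I + (p) is {1}, and the enlarged system has no common solution — adjoining p is inconsistent.

Ideal membership is decidable via reduction modulo a Gröbner basis.

Adjoining \tfrac{3}{2}x_2^{2} - 4x_1 + \tfrac{2}{3}x_2 + 5 makes the ideal the whole ring: the system is inconsistent.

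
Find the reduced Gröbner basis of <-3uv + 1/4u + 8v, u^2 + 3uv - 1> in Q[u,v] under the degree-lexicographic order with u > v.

G = {u^2 + 1/4u + 8v - 1, uv - 1/12u - 8/3v, v^2 + 1/36u + 55/72v + 1/96}

f_1 = -3uv + 1/4u + 8v, LT = uv.
f_2 = u^2 + 3uv - 1, LT = u^2.

S(f_1,f_2): lcm = u^2v. S = -3uv^2 - 1/12u^2 - 8/3uv + v.
  leading term uv^2: subtract (v)·f_1 from -3uv^2 - 1/12u^2 - 8/3uv + v → -1/12u^2 - 35/12uv - 8v^2 + v
  leading term u^2: subtract (-1/12)·f_2 from -1/12u^2 - 35/12uv - 8v^2 + v → -8/3uv - 8v^2 + v - 1/12
  leading term uv: subtract (8/9)·f_1 from -8/3uv - 8v^2 + v - 1/12 → -8v^2 - 2/9u - 55/9v - 1/12
  leading term v^2: no divisor's leading term divides it; move -8v^2 to the remainder.
  leading term u: no divisor's leading term divides it; move -2/9u to the remainder.
  leading term v: no divisor's leading term divides it; move -55/9v to the remainder.
  leading term 1: no divisor's leading term divides it; move -1/12 to the remainder.
  remainder -8v^2 - 2/9u - 55/9v - 1/12 ≠ 0; add g_3 = -8v^2 - 2/9u - 55/9v - 1/12 to the basis.

S(f_1,g_3): lcm = uv^2. S = -1/36u^2 - 61/72uv - 8/3v^2 - 1/96u.
  leading term u^2: subtract (-1/36)·f_2 from -1/36u^2 - 61/72uv - 8/3v^2 - 1/96u → -55/72uv - 8/3v^2 - 1/96u - 1/36
  leading term uv: subtract (55/216)·f_1 from -55/72uv - 8/3v^2 - 1/96u - 1/36 → -8/3v^2 - 2/27u - 55/27v - 1/36
  leading term v^2: subtract (1/3)·g_3 from -8/3v^2 - 2/27u - 55/27v - 1/36 → 0
  remainder 0.

S(f_2,g_3): leading monomials are coprime, so the S-polynomial reduces to 0 (Buchberger's first criterion).
Every S-polynomial of the final basis reduces to 0, so we have a Gröbner basis.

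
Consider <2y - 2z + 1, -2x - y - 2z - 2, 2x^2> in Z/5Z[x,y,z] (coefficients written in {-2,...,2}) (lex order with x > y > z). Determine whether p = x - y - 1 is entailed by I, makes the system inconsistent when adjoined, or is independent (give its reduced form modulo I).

First compute the reduced Gröbner basis of I by Buchberger's algorithm.
f_1 = 2y - 2z + 1, LT = y.
f_2 = -2x - y - 2z - 2, LT = x.
f_3 = 2x^2, LT = x^2.

S(f_2,f_3): lcm = x^2. S = -2xy + xz + x.
  leading term xy: subtract (-x)·f_1 from -2xy + xz + x → -xz + 2x
  leading term xz: subtract (-2z)·f_2 from -xz + 2x → 2x - 2yz + z^2 + z
  leading term x: subtract (-1)·f_2 from 2x - 2yz + z^2 + z → -2yz - y + z^2 - z - 2
  leading term yz: subtract (-z)·f_1 from -2yz - y + z^2 - z - 2 → -y - z^2 - 2
  leading term y: subtract (2)·f_1 from -y - z^2 - 2 → -z^2 - z + 1
  leading term z^2: no divisor's leading term divides it; move -z^2 to the remainder.
  leading term z: no divisor's leading term divides it; move -z to the remainder.
  leading term 1: no divisor's leading term divides it; move 1 to the remainder.
  remainder -z^2 - z + 1 ≠ 0; add h_4 = -z^2 - z + 1 to the basis.

The other S-polynomials (S(f_1,f_2), S(f_1,f_3), S(f_1,h_4), S(f_2,h_4), S(f_3,h_4)) all reduce to 0 modulo the current basis, so we have a Gröbner basis.
Inter-reduce: drop elements whose leading term is divisible by another's, tail-reduce, and make monic.
Reduced Gröbner basis: {x - z + 2, y - z - 2, z^2 + z - 1}.
Label its elements g_1 = x - z + 2, g_2 = y - z - 2, g_3 = z^2 + z - 1.

Reduce p = x - y - 1 modulo G:
  leading term x: subtract (1)·g_1 from x - y - 1 → -y + z + 2
  leading term y: subtract (-1)·g_2 from -y + z + 2 → 0
  normal form = 0.
Since the normal form is 0, p ∈ I.

x - y - 1 lies in I (it reduces to 0).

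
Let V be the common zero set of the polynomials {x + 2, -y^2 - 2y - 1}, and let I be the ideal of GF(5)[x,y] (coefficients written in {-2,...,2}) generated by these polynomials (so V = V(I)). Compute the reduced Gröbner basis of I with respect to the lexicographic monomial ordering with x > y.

G = {x + 2, y^2 + 2y + 1}

f_1 = x + 2, LT = x.
f_2 = -y^2 - 2y - 1, LT = y^2.

The S-polynomials (S(f_1,f_2)) all reduce to 0 modulo the current basis, so we have a Gröbner basis.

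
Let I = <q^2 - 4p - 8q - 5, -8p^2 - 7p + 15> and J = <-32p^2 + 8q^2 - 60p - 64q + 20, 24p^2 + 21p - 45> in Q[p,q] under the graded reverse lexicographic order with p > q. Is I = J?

Yes, the ideals are equal.

For a fixed monomial order, each ideal has a unique reduced Gröbner basis; comparing bases decides equality.
Buchberger on the first generating set:
f_1 = q^2 - 4p - 8q - 5, LT = q^2.
f_2 = -8p^2 - 7p + 15, LT = p^2.

The S-polynomials (S(f_1,f_2)) all reduce to 0 modulo the current basis, so we have a Gröbner basis.
Inter-reduce: drop elements whose leading term is divisible by another's, tail-reduce, and make monic.
Reduced Gröbner basis: {p^2 + 7/8p - 15/8, q^2 - 4p - 8q - 5}.

Buchberger on the second generating set:
h_1 = -32p^2 + 8q^2 - 60p - 64q + 20, LT = p^2.
h_2 = 24p^2 + 21p - 45, LT = p^2.

S(h_1,h_2): lcm = p^2. S = -1/4q^2 + p + 2q + 5/4.
  leading term q^2: no divisor's leading term divides it; move -1/4q^2 to the remainder.
  leading term p: no divisor's leading term divides it; move p to the remainder.
  leading term q: no divisor's leading term divides it; move 2q to the remainder.
  leading term 1: no divisor's leading term divides it; move 5/4 to the remainder.
  remainder -1/4q^2 + p + 2q + 5/4 ≠ 0; add k_3 = -1/4q^2 + p + 2q + 5/4 to the basis.

The other S-polynomials (S(h_1,k_3), S(h_2,k_3)) all reduce to 0 modulo the current basis, so we have a Gröbner basis.
Inter-reduce: drop elements whose leading term is divisible by another's, tail-reduce, and make monic.
Reduced Gröbner basis: {p^2 + 7/8p - 15/8, q^2 - 4p - 8q - 5}.

The two bases agree; hence the ideals are identical.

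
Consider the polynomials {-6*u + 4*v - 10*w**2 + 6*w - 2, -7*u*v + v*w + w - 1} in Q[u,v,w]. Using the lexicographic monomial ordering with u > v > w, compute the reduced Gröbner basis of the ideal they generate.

G = {u - 2/3*v + 5/3*w**2 - w + 1/3, v**2 - 5/2*v*w**2 + 9/7*v*w - 1/2*v - 3/14*w + 3/14}

f_1 = -6*u + 4*v - 10*w**2 + 6*w - 2, LT = u.
f_2 = -7*u*v + v*w + w - 1, LT = u*v.

S(f_1,f_2): lcm = u*v. S = -2/3*v**2 + 5/3*v*w**2 - 6/7*v*w + 1/3*v + 1/7*w - 1/7.
  reduce S modulo (f_1, f_2):
  remainder -2/3*v**2 + 5/3*v*w**2 - 6/7*v*w + 1/3*v + 1/7*w - 1/7 ≠ 0; add g_3 = -2/3*v**2 + 5/3*v*w**2 - 6/7*v*w + 1/3*v + 1/7*w - 1/7 to the basis.

The other S-polynomials (S(f_1,g_3), S(f_2,g_3)) all reduce to 0 modulo the current basis, so we have a Gröbner basis.
Inter-reduce: drop elements whose leading term is divisible by another's, tail-reduce, and make monic.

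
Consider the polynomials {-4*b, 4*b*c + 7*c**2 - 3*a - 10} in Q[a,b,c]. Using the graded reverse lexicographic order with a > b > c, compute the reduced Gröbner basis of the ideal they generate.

f_1 = -4*b, LT = b.
f_2 = 4*b*c + 7*c**2 - 3*a - 10, LT = b*c.

S(f_1,f_2): lcm = b*c. S = -7/4*c**2 + 3/4*a + 5/2.
  leading term c**2: no divisor's leading term divides it; move -7/4*c**2 to the remainder.
  leading term a: no divisor's leading term divides it; move 3/4*a to the remainder.
  leading term 1: no divisor's leading term divides it; move 5/2 to the remainder.
  remainder -7/4*c**2 + 3/4*a + 5/2 ≠ 0; add g_3 = -7/4*c**2 + 3/4*a + 5/2 to the basis.

The other S-polynomials (S(f_1,g_3), S(f_2,g_3)) all reduce to 0 modulo the current basis, so we have a Gröbner basis.
Inter-reduce: drop elements whose leading term is divisible by another's, tail-reduce, and make monic.

G = {c**2 - 3/7*a - 10/7, b}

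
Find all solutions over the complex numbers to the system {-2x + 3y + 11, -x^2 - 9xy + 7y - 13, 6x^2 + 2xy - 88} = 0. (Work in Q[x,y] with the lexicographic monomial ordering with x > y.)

Compute a lex Gröbner basis by Buchberger's algorithm.
f_1 = -2x + 3y + 11, LT = x.
f_2 = -x^2 - 9xy + 7y - 13, LT = x^2.
f_3 = 6x^2 + 2xy - 88, LT = x^2.

S(f_1,f_2): lcm = x^2. S = -21/2xy - 11/2x + 7y - 13.
  leading term xy: subtract (21/4y)·f_1 from -21/2xy - 11/2x + 7y - 13 → -11/2x - 63/4y^2 - 203/4y - 13
  leading term x: subtract (11/4)·f_1 from -11/2x - 63/4y^2 - 203/4y - 13 → -63/4y^2 - 59y - 173/4
  leading term y^2: no divisor's leading term divides it; move -63/4y^2 to the remainder.
  leading term y: no divisor's leading term divides it; move -59y to the remainder.
  leading term 1: no divisor's leading term divides it; move -173/4 to the remainder.
  remainder -63/4y^2 - 59y - 173/4 ≠ 0; add h_4 = -63/4y^2 - 59y - 173/4 to the basis.

S(f_1,f_3): lcm = x^2. S = -11/6xy - 11/2x + 44/3.
  leading term xy: subtract (11/12y)·f_1 from -11/6xy - 11/2x + 44/3 → -11/2x - 11/4y^2 - 121/12y + 44/3
  leading term x: subtract (11/4)·f_1 from -11/2x - 11/4y^2 - 121/12y + 44/3 → -11/4y^2 - 55/3y - 187/12
  leading term y^2: subtract (11/63)·h_4 from -11/4y^2 - 55/3y - 187/12 → -506/63y - 506/63
  leading term y: no divisor's leading term divides it; move -506/63y to the remainder.
  leading term 1: no divisor's leading term divides it; move -506/63 to the remainder.
  remainder -506/63y - 506/63 ≠ 0; add h_5 = -506/63y - 506/63 to the basis.

S(f_2,f_3): lcm = x^2. S = 26/3xy - 7y + 83/3.
  leading term xy: subtract (-13/3y)·f_1 from 26/3xy - 7y + 83/3 → 13y^2 + 122/3y + 83/3
  leading term y^2: subtract (-52/63)·h_4 from 13y^2 + 122/3y + 83/3 → -506/63y - 506/63
  leading term y: subtract (1)·h_5 from -506/63y - 506/63 → 0
  remainder 0.

S(f_1,h_4): leading monomials are coprime, so the S-polynomial reduces to 0 (Buchberger's first criterion).
S(f_2,h_4): leading monomials are coprime, so the S-polynomial reduces to 0 (Buchberger's first criterion).
S(f_3,h_4): leading monomials are coprime, so the S-polynomial reduces to 0 (Buchberger's first criterion).
S(f_1,h_5): leading monomials are coprime, so the S-polynomial reduces to 0 (Buchberger's first criterion).
S(f_2,h_5): leading monomials are coprime, so the S-polynomial reduces to 0 (Buchberger's first criterion).
S(f_3,h_5): leading monomials are coprime, so the S-polynomial reduces to 0 (Buchberger's first criterion).
S(h_4,h_5): lcm = y^2. S = 173/63y + 173/63.
  leading term y: subtract (-173/506)·h_5 from 173/63y + 173/63 → 0
  remainder 0.

Every S-polynomial of the final basis reduces to 0, so we have a Gröbner basis.
Inter-reduce: drop elements whose leading term is divisible by another's, tail-reduce, and make monic.
Reduced Gröbner basis: {x - 4, y + 1}.

Since the basis is lex-ordered, y + 1 is univariate in y. Its roots are {-1}. Back-substituting each root into the other basis elements fixes the other coordinates.
  y = -1: the earlier basis element becomes x - 4 = 0, giving x = 4 — point (4, -1).
Each listed point satisfies every original equation (direct substitution).

{(4, -1)}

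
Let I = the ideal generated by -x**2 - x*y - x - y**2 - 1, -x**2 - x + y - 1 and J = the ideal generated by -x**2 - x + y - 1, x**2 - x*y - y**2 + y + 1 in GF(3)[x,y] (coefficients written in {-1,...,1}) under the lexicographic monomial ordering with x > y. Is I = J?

No, the ideals differ.

Since reduced Gröbner bases are canonical representatives of ideals under a given ordering, it suffices to compute and compare them.
Buchberger on the first generating set:
f_1 = -x**2 - x*y - x - y**2 - 1, LT = x**2.
f_2 = -x**2 - x + y - 1, LT = x**2.

S(f_1,f_2): lcm = x**2. S = x*y + y**2 + y.
  leading term x*y: no divisor's leading term divides it; move x*y to the remainder.
  leading term y**2: no divisor's leading term divides it; move y**2 to the remainder.
  leading term y: no divisor's leading term divides it; move y to the remainder.
  remainder x*y + y**2 + y ≠ 0; add g_3 = x*y + y**2 + y to the basis.

S(f_1,g_3): lcm = x**2*y. S = y**3 + y.
  leading term y**3: no divisor's leading term divides it; move y**3 to the remainder.
  leading term y: no divisor's leading term divides it; move y to the remainder.
  remainder y**3 + y ≠ 0; add g_4 = y**3 + y to the basis.

S(f_2,g_3): lcm = x**2*y. S = -x*y**2 - y**2 + y.
  leading term x*y**2: subtract (-y)·g_3 from -x*y**2 - y**2 + y → y**3 + y
  leading term y**3: subtract (1)·g_4 from y**3 + y → 0
  remainder 0.

S(f_1,g_4): leading monomials are coprime, so the S-polynomial reduces to 0 (Buchberger's first criterion).
S(f_2,g_4): leading monomials are coprime, so the S-polynomial reduces to 0 (Buchberger's first criterion).
S(g_3,g_4): lcm = x*y**3. S = -x*y + y**4 + y**3.
  leading term x*y: subtract (-1)·g_3 from -x*y + y**4 + y**3 → y**4 + y**3 + y**2 + y
  leading term y**4: subtract (y)·g_4 from y**4 + y**3 + y**2 + y → y**3 + y
  leading term y**3: subtract (1)·g_4 from y**3 + y → 0
  remainder 0.

Every S-polynomial of the final basis reduces to 0, so we have a Gröbner basis.
Inter-reduce: drop elements whose leading term is divisible by another's, tail-reduce, and make monic.
Reduced Gröbner basis: {x**2 + x - y + 1, x*y + y**2 + y, y**3 + y}.

Buchberger on the second generating set:
h_1 = -x**2 - x + y - 1, LT = x**2.
h_2 = x**2 - x*y - y**2 + y + 1, LT = x**2.

S(h_1,h_2): lcm = x**2. S = x*y + x + y**2 + y.
  leading term x*y: no divisor's leading term divides it; move x*y to the remainder.
  leading term x: no divisor's leading term divides it; move x to the remainder.
  leading term y**2: no divisor's leading term divides it; move y**2 to the remainder.
  leading term y: no divisor's leading term divides it; move y to the remainder.
  remainder x*y + x + y**2 + y ≠ 0; add k_3 = x*y + x + y**2 + y to the basis.

S(h_1,k_3): lcm = x**2*y. S = -x**2 - x*y**2 - y**2 + y.
  leading term x**2: subtract (1)·h_1 from -x**2 - x*y**2 - y**2 + y → -x*y**2 + x - y**2 + 1
  leading term x*y**2: subtract (-y)·k_3 from -x*y**2 + x - y**2 + 1 → x*y + x + y**3 + 1
  leading term x*y: subtract (1)·k_3 from x*y + x + y**3 + 1 → y**3 - y**2 - y + 1
  leading term y**3: no divisor's leading term divides it; move y**3 to the remainder.
  leading term y**2: no divisor's leading term divides it; move -y**2 to the remainder.
  leading term y: no divisor's leading term divides it; move -y to the remainder.
  leading term 1: no divisor's leading term divides it; move 1 to the remainder.
  remainder y**3 - y**2 - y + 1 ≠ 0; add k_4 = y**3 - y**2 - y + 1 to the basis.

S(h_2,k_3): lcm = x**2*y. S = -x**2 + x*y**2 - x*y - y**3 + y**2 + y.
  leading term x**2: subtract (1)·h_1 from -x**2 + x*y**2 - x*y - y**3 + y**2 + y → x*y**2 - x*y + x - y**3 + y**2 + 1
  leading term x*y**2: subtract (y)·k_3 from x*y**2 - x*y + x - y**3 + y**2 + 1 → x*y + x + y**3 + 1
  leading term x*y: subtract (1)·k_3 from x*y + x + y**3 + 1 → y**3 - y**2 - y + 1
  leading term y**3: subtract (1)·k_4 from y**3 - y**2 - y + 1 → 0
  remainder 0.

S(h_1,k_4): leading monomials are coprime, so the S-polynomial reduces to 0 (Buchberger's first criterion).
S(h_2,k_4): leading monomials are coprime, so the S-polynomial reduces to 0 (Buchberger's first criterion).
S(k_3,k_4): lcm = x*y**3. S = -x*y**2 + x*y - x + y**4 + y**3.
  leading term x*y**2: subtract (-y)·k_3 from -x*y**2 + x*y - x + y**4 + y**3 → -x*y - x + y**4 - y**3 + y**2
  leading term x*y: subtract (-1)·k_3 from -x*y - x + y**4 - y**3 + y**2 → y**4 - y**3 - y**2 + y
  leading term y**4: subtract (y)·k_4 from y**4 - y**3 - y**2 + y → 0
  remainder 0.

Every S-polynomial of the final basis reduces to 0, so we have a Gröbner basis.
Inter-reduce: drop elements whose leading term is divisible by another's, tail-reduce, and make monic.
Reduced Gröbner basis: {x**2 + x - y + 1, x*y + x + y**2 + y, y**3 - y**2 - y + 1}.

The bases are distinct; the ideals are different.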